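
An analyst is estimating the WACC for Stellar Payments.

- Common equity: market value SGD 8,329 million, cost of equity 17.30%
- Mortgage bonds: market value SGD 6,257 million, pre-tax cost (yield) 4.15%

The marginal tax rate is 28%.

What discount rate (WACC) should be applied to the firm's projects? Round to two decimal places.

11.16%

Total capital V = 8329 + 6257 = 14586.
Equity: weight = 8329/14586 = 0.5710; cost = 17.3%.
Mortgage bonds: weight = 6257/14586 = 0.4290; after-tax cost = 4.15% × (1 − 28%) = 2.9880%.
WACC = 0.5710 × 17.3000% + 0.4290 × 2.9880% = 11.1605%.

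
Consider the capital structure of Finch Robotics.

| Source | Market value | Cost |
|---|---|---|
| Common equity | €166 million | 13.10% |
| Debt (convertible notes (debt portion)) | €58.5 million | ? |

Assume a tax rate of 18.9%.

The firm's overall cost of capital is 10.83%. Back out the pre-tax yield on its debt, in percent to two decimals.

5.41%

Total capital V = 166 + 58.5 = 224.5.
Equity weight = 166/224.5 = 0.7394.
Convertible notes (debt portion) weight = 58.5/224.5 = 0.2606.
Equity contribution = 0.7394 × 13.1% = 9.6864%.
Remaining for debt = 10.83% − 9.6864% = 1.1436%.
Rd × (1 − 18.9%) × 0.2606 = 1.1436%  ⇒  Rd = 5.4114%.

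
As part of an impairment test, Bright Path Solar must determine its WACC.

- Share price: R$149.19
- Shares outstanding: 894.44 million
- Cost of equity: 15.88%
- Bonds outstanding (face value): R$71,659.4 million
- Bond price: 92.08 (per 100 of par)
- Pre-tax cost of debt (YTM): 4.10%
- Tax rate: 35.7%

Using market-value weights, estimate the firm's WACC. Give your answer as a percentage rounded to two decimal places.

11.50%

Market value of equity E = 149.19 × 894.44m = 133441.5036m. Market value of debt D = 71659.4m × 92.08/100 = 65983.97552m.
Total capital V = 133441.5036 + 65983.97552 = 199425.47912.
Equity: weight = 133441.5036/199425.47912 = 0.6691; cost = 15.88%.
Bonds outstanding: weight = 65983.97552/199425.47912 = 0.3309; after-tax cost = 4.1% × (1 − 35.7%) = 2.6363%.
WACC = 0.6691 × 15.8800% + 0.3309 × 2.6363% = 11.4981%.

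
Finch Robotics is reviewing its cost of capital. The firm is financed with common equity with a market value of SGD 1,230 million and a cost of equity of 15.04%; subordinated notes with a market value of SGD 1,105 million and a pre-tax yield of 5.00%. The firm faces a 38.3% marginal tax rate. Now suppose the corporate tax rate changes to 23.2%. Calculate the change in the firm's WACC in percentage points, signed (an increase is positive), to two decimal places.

+0.36 pp

Current WACC:
Total capital V = 1230 + 1105 = 2335.
Equity: weight = 1230/2335 = 0.5268; cost = 15.04%.
Subordinated notes: weight = 1105/2335 = 0.4732; after-tax cost = 5% × (1 − 38.3%) = 3.0850%.
WACC = 0.5268 × 15.0400% + 0.4732 × 3.0850% = 9.3825%.
After the change:
Total capital V = 1230 + 1105 = 2335.
Equity: weight = 1230/2335 = 0.5268; cost = 15.04%.
Subordinated notes: weight = 1105/2335 = 0.4732; after-tax cost = 5% × (1 − 23.2%) = 3.8400%.
WACC = 0.5268 × 15.0400% + 0.4732 × 3.8400% = 9.7398%.
Change in WACC = 9.7398% − 9.3825% = 0.3573 pp.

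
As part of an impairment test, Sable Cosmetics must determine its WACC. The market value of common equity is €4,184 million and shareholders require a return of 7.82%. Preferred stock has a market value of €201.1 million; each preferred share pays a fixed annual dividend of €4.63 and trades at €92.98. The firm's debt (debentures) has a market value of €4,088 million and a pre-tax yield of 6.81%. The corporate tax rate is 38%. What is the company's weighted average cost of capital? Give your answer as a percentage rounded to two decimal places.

Cost of preferred: Rp = 4.63 / 92.98 = 4.9796%.
Total capital V = 4184 + 201.1 + 4088 = 8473.1.
Equity: weight = 4184/8473.1 = 0.4938; cost = 7.82%.
Preferred: weight = 201.1/8473.1 = 0.0237; cost = 4.9796%.
Debentures: weight = 4088/8473.1 = 0.4825; after-tax cost = 6.81% × (1 − 38%) = 4.2222%.
WACC = 0.4938 × 7.8200% + 0.0237 × 4.9796% + 0.4825 × 4.2222% = 6.0168%.

6.02%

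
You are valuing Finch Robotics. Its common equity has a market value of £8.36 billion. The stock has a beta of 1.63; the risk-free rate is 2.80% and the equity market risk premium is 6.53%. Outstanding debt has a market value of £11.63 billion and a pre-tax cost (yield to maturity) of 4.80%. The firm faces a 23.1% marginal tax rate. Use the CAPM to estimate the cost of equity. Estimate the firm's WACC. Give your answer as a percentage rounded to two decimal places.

7.77%

Cost of equity via CAPM: Re = 2.8% + 1.63 × 6.53% = 13.4439%.
Total capital V = 8.36 + 11.63 = 19.99.
Equity: weight = 8.36/19.99 = 0.4182; cost = 13.4439%.
Debt: weight = 11.63/19.99 = 0.5818; after-tax cost = 4.8% × (1 − 23.1%) = 3.6912%.
WACC = 0.4182 × 13.4439% + 0.5818 × 3.6912% = 7.7699%.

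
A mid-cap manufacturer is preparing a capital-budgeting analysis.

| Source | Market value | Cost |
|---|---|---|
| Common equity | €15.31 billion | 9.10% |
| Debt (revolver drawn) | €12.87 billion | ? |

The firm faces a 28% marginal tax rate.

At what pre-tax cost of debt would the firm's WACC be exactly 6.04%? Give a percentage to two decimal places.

Total capital V = 15.31 + 12.87 = 28.18.
Equity weight = 15.31/28.18 = 0.5433.
Revolver drawn weight = 12.87/28.18 = 0.4567.
Equity contribution = 0.5433 × 9.1% = 4.9440%.
Remaining for debt = 6.04% − 4.9440% = 1.0960%.
Rd × (1 − 28%) × 0.4567 = 1.0960%  ⇒  Rd = 3.3331%.

3.33%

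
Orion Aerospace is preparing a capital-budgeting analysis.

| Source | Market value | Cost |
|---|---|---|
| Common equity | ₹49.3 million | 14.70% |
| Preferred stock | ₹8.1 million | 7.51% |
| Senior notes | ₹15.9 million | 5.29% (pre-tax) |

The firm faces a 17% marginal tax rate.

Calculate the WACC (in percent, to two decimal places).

Total capital V = 49.3 + 8.1 + 15.9 = 73.3.
Equity: weight = 49.3/73.3 = 0.6726; cost = 14.7%.
Preferred: weight = 8.1/73.3 = 0.1105; cost = 7.51%.
Senior notes: weight = 15.9/73.3 = 0.2169; after-tax cost = 5.29% × (1 − 17%) = 4.3907%.
WACC = 0.6726 × 14.7000% + 0.1105 × 7.5100% + 0.2169 × 4.3907% = 11.6692%.

11.67%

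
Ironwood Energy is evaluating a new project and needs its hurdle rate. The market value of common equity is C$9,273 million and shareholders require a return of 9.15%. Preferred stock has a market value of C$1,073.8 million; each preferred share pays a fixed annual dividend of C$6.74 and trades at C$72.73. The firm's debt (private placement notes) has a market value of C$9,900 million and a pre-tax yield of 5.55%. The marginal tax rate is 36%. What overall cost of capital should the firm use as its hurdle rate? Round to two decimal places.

6.42%

Cost of preferred: Rp = 6.74 / 72.73 = 9.2672%.
Total capital V = 9273 + 1073.8 + 9900 = 20246.8.
Equity: weight = 9273/20246.8 = 0.4580; cost = 9.15%.
Preferred: weight = 1073.8/20246.8 = 0.0530; cost = 9.2672%.
Private placement notes: weight = 9900/20246.8 = 0.4890; after-tax cost = 5.55% × (1 − 36%) = 3.5520%.
WACC = 0.4580 × 9.1500% + 0.0530 × 9.2672% + 0.4890 × 3.5520% = 6.4190%.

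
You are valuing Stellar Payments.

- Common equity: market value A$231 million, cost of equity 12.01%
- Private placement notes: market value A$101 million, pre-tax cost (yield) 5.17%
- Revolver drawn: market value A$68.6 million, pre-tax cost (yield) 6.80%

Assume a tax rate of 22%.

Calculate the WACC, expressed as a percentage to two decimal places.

8.85%

Total capital V = 231 + 101 + 68.6 = 400.6.
Equity: weight = 231/400.6 = 0.5766; cost = 12.01%.
Private placement notes: weight = 101/400.6 = 0.2521; after-tax cost = 5.17% × (1 − 22%) = 4.0326%.
Revolver drawn: weight = 68.6/400.6 = 0.1712; after-tax cost = 6.8% × (1 − 22%) = 5.3040%.
WACC = 0.5766 × 12.0100% + 0.2521 × 4.0326% + 0.1712 × 5.3040% = 8.8504%.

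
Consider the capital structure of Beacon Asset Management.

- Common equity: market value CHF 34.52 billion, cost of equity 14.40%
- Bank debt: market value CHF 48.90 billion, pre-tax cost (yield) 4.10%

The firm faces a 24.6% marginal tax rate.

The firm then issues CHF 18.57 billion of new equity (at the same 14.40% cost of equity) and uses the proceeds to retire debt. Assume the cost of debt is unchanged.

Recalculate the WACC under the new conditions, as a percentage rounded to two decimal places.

After the change:
Total capital V = 53.09 + 30.33 = 83.42.
Equity: weight = 53.09/83.42 = 0.6364; cost = 14.4%.
Bank debt: weight = 30.33/83.42 = 0.3636; after-tax cost = 4.1% × (1 − 24.6%) = 3.0914%.
WACC = 0.6364 × 14.4000% + 0.3636 × 3.0914% = 10.2884%.

10.29%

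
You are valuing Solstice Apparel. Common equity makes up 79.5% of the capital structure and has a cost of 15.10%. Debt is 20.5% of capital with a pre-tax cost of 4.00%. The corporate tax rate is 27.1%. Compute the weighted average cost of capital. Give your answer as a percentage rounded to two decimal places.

After-tax cost of debt = 4% × (1 − 27.1%) = 2.9160%.
WACC = 0.795 × 15.1000% + 0.205 × 2.9160% = 12.6023%.

12.60%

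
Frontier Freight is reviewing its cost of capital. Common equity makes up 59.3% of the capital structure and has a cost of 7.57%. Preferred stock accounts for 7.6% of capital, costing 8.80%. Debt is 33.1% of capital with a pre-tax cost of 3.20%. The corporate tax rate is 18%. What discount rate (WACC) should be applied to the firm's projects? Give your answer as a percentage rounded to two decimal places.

6.03%

After-tax cost of debt = 3.2% × (1 − 18%) = 2.6240%.
WACC = 0.593 × 7.5700% + 0.076 × 8.8000% + 0.331 × 2.6240% = 6.0264%.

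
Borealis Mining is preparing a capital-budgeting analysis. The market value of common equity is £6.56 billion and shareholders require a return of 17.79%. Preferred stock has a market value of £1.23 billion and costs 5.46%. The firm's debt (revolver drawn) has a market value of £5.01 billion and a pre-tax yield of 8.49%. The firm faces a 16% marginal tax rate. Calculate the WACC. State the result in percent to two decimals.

Total capital V = 6.56 + 1.23 + 5.01 = 12.8.
Equity: weight = 6.56/12.8 = 0.5125; cost = 17.79%.
Preferred: weight = 1.23/12.8 = 0.0961; cost = 5.46%.
Revolver drawn: weight = 5.01/12.8 = 0.3914; after-tax cost = 8.49% × (1 − 16%) = 7.1316%.
WACC = 0.5125 × 17.7900% + 0.0961 × 5.4600% + 0.3914 × 7.1316% = 12.4334%.

12.43%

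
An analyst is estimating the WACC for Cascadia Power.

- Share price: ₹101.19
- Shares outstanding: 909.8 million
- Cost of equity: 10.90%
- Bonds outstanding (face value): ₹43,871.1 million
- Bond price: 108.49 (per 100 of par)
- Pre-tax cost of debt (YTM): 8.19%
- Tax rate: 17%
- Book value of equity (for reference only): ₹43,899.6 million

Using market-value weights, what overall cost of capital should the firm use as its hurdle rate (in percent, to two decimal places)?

Market value of equity E = 101.19 × 909.8m = 92062.662m. Market value of debt D = 43871.1m × 108.49/100 = 47595.75639m.
Total capital V = 92062.662 + 47595.75639 = 139658.41839.
Equity: weight = 92062.662/139658.41839 = 0.6592; cost = 10.9%.
Bonds outstanding: weight = 47595.75639/139658.41839 = 0.3408; after-tax cost = 8.19% × (1 − 17%) = 6.7977%.
WACC = 0.6592 × 10.9000% + 0.3408 × 6.7977% = 9.5019%.

9.50%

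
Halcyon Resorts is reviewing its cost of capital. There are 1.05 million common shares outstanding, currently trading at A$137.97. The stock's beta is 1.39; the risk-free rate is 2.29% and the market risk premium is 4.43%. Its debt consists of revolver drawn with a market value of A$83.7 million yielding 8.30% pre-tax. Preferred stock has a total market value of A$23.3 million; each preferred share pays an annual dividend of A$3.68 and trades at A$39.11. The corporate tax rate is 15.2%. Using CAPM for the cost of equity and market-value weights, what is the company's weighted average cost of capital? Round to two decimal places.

8.07%

Cost of equity via CAPM: Re = 2.29% + 1.39 × 4.43% = 8.4477%.
Cost of preferred: Rp = 3.68 / 39.11 = 9.4094%.
Market value of equity E = 137.97 × 1.05m = 144.8685m.
Total capital V = 144.8685 + 23.3 + 83.7 = 251.8685.
Equity: weight = 144.8685/251.8685 = 0.5752; cost = 8.4477%.
Preferred: weight = 23.3/251.8685 = 0.0925; cost = 9.4094%.
Revolver drawn: weight = 83.7/251.8685 = 0.3323; after-tax cost = 8.3% × (1 − 15.2%) = 7.0384%.
WACC = 0.5752 × 8.4477% + 0.0925 × 9.4094% + 0.3323 × 7.0384% = 8.0683%.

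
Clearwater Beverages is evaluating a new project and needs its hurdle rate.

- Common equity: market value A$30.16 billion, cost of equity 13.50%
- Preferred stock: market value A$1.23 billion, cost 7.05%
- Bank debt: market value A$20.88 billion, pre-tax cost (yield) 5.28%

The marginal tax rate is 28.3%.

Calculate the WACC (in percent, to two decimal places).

9.47%

Total capital V = 30.16 + 1.23 + 20.88 = 52.27.
Equity: weight = 30.16/52.27 = 0.5770; cost = 13.5%.
Preferred: weight = 1.23/52.27 = 0.0235; cost = 7.05%.
Bank debt: weight = 20.88/52.27 = 0.3995; after-tax cost = 5.28% × (1 − 28.3%) = 3.7858%.
WACC = 0.5770 × 13.5000% + 0.0235 × 7.0500% + 0.3995 × 3.7858% = 9.4677%.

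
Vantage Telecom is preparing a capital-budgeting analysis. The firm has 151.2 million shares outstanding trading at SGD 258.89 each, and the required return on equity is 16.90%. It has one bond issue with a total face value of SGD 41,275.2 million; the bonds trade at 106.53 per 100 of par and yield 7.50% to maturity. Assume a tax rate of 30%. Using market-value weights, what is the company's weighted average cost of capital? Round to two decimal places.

10.74%

Market value of equity E = 258.89 × 151.2m = 39144.168m. Market value of debt D = 41275.2m × 106.53/100 = 43970.47056m.
Total capital V = 39144.168 + 43970.47056 = 83114.63856.
Equity: weight = 39144.168/83114.63856 = 0.4710; cost = 16.9%.
Bonds outstanding: weight = 43970.47056/83114.63856 = 0.5290; after-tax cost = 7.5% × (1 − 30%) = 5.2500%.
WACC = 0.4710 × 16.9000% + 0.5290 × 5.2500% = 10.7368%.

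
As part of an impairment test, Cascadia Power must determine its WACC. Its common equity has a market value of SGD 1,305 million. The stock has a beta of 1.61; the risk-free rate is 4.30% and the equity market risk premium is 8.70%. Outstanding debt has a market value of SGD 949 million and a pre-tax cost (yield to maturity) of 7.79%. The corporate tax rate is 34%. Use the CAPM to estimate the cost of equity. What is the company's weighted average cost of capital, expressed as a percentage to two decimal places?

Cost of equity via CAPM: Re = 4.3% + 1.61 × 8.7% = 18.3070%.
Total capital V = 1305 + 949 = 2254.
Equity: weight = 1305/2254 = 0.5790; cost = 18.307%.
Debt: weight = 949/2254 = 0.4210; after-tax cost = 7.79% × (1 − 34%) = 5.1414%.
WACC = 0.5790 × 18.3070% + 0.4210 × 5.1414% = 12.7639%.

12.76%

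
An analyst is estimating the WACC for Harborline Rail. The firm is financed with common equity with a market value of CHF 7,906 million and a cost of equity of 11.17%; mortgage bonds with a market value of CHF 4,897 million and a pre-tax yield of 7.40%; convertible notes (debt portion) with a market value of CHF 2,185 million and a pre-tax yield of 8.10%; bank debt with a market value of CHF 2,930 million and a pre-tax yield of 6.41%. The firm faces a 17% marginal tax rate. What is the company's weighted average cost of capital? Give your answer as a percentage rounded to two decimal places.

8.30%

Total capital V = 7906 + 4897 + 2185 + 2930 = 17918.
Equity: weight = 7906/17918 = 0.4412; cost = 11.17%.
Mortgage bonds: weight = 4897/17918 = 0.2733; after-tax cost = 7.4% × (1 − 17%) = 6.1420%.
Convertible notes (debt portion): weight = 2185/17918 = 0.1219; after-tax cost = 8.1% × (1 − 17%) = 6.7230%.
Bank debt: weight = 2930/17918 = 0.1635; after-tax cost = 6.41% × (1 − 17%) = 5.3203%.
WACC = 0.4412 × 11.1700% + 0.2733 × 6.1420% + 0.1219 × 6.7230% + 0.1635 × 5.3203% = 8.2970%.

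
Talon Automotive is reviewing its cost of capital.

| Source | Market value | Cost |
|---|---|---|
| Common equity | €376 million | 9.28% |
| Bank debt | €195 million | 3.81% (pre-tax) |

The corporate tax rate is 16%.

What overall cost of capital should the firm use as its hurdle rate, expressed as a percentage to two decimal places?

Total capital V = 376 + 195 = 571.
Equity: weight = 376/571 = 0.6585; cost = 9.28%.
Bank debt: weight = 195/571 = 0.3415; after-tax cost = 3.81% × (1 − 16%) = 3.2004%.
WACC = 0.6585 × 9.2800% + 0.3415 × 3.2004% = 7.2038%.

7.20%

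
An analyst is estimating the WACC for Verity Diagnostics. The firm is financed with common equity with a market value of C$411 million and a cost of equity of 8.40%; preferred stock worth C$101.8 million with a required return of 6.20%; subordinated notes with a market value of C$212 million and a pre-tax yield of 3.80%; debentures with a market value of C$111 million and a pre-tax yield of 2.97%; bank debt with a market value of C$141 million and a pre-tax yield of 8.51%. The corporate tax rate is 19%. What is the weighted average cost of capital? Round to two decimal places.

6.12%

Total capital V = 411 + 101.8 + 212 + 111 + 141 = 976.8.
Equity: weight = 411/976.8 = 0.4208; cost = 8.4%.
Preferred: weight = 101.8/976.8 = 0.1042; cost = 6.2%.
Subordinated notes: weight = 212/976.8 = 0.2170; after-tax cost = 3.8% × (1 − 19%) = 3.0780%.
Debentures: weight = 111/976.8 = 0.1136; after-tax cost = 2.97% × (1 − 19%) = 2.4057%.
Bank debt: weight = 141/976.8 = 0.1443; after-tax cost = 8.51% × (1 − 19%) = 6.8931%.
WACC = 0.4208 × 8.4000% + 0.1042 × 6.2000% + 0.2170 × 3.0780% + 0.1136 × 2.4057% + 0.1443 × 6.8931% = 6.1170%.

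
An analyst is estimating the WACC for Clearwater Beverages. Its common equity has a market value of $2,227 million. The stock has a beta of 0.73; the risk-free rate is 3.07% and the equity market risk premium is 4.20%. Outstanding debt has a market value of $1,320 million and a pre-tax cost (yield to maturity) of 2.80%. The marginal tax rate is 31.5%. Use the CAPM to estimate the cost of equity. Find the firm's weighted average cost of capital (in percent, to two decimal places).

4.57%

Cost of equity via CAPM: Re = 3.07% + 0.73 × 4.2% = 6.1360%.
Total capital V = 2227 + 1320 = 3547.
Equity: weight = 2227/3547 = 0.6279; cost = 6.136%.
Debt: weight = 1320/3547 = 0.3721; after-tax cost = 2.8% × (1 − 31.5%) = 1.9180%.
WACC = 0.6279 × 6.1360% + 0.3721 × 1.9180% = 4.5663%.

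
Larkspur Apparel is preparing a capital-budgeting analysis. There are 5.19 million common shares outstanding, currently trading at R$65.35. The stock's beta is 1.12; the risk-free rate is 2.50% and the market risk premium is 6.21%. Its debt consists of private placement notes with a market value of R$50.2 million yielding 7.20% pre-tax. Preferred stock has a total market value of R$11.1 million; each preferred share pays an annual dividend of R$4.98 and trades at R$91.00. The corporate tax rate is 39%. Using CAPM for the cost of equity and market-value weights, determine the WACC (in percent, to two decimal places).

8.71%

Cost of equity via CAPM: Re = 2.5% + 1.12 × 6.21% = 9.4552%.
Cost of preferred: Rp = 4.98 / 91.0 = 5.4725%.
Market value of equity E = 65.35 × 5.19m = 339.1665m.
Total capital V = 339.1665 + 11.1 + 50.2 = 400.4665.
Equity: weight = 339.1665/400.4665 = 0.8469; cost = 9.4552%.
Preferred: weight = 11.1/400.4665 = 0.0277; cost = 5.4725%.
Private placement notes: weight = 50.2/400.4665 = 0.1254; after-tax cost = 7.2% × (1 − 39%) = 4.3920%.
WACC = 0.8469 × 9.4552% + 0.0277 × 5.4725% + 0.1254 × 4.3920% = 8.7101%.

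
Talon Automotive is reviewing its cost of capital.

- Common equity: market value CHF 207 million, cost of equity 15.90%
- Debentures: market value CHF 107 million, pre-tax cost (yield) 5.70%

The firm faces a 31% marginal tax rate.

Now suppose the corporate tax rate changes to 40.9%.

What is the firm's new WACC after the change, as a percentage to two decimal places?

After the change:
Total capital V = 207 + 107 = 314.
Equity: weight = 207/314 = 0.6592; cost = 15.9%.
Debentures: weight = 107/314 = 0.3408; after-tax cost = 5.7% × (1 − 40.9%) = 3.3687%.
WACC = 0.6592 × 15.9000% + 0.3408 × 3.3687% = 11.6298%.

11.63%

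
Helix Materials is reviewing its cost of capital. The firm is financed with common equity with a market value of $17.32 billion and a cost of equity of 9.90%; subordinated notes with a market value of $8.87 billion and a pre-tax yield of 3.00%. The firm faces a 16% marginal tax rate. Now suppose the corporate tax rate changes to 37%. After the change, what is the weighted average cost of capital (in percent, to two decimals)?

7.19%

After the change:
Total capital V = 17.32 + 8.87 = 26.19.
Equity: weight = 17.32/26.19 = 0.6613; cost = 9.9%.
Subordinated notes: weight = 8.87/26.19 = 0.3387; after-tax cost = 3% × (1 − 37%) = 1.8900%.
WACC = 0.6613 × 9.9000% + 0.3387 × 1.8900% = 7.1872%.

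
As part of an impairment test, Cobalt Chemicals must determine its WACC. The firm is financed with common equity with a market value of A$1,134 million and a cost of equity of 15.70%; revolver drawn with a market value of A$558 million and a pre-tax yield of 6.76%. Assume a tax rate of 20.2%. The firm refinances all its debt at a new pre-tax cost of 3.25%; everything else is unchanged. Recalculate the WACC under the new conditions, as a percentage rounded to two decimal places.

11.38%

After the change:
Total capital V = 1134 + 558 = 1692.
Equity: weight = 1134/1692 = 0.6702; cost = 15.7%.
Revolver drawn: weight = 558/1692 = 0.3298; after-tax cost = 3.25% × (1 − 20.2%) = 2.5935%.
WACC = 0.6702 × 15.7000% + 0.3298 × 2.5935% = 11.3776%.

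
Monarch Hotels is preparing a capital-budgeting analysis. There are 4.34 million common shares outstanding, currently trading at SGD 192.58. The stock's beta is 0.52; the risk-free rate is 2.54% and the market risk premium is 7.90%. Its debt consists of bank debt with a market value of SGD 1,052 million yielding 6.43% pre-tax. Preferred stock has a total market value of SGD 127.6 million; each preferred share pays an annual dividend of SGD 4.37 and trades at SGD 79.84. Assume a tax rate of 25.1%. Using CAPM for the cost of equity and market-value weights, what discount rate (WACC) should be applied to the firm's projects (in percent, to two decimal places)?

5.62%

Cost of equity via CAPM: Re = 2.54% + 0.52 × 7.9% = 6.6480%.
Cost of preferred: Rp = 4.37 / 79.84 = 5.4734%.
Market value of equity E = 192.58 × 4.34m = 835.7972m.
Total capital V = 835.7972 + 127.6 + 1052 = 2015.3972.
Equity: weight = 835.7972/2015.3972 = 0.4147; cost = 6.648%.
Preferred: weight = 127.6/2015.3972 = 0.0633; cost = 5.4734%.
Bank debt: weight = 1052/2015.3972 = 0.5220; after-tax cost = 6.43% × (1 − 25.1%) = 4.8161%.
WACC = 0.4147 × 6.6480% + 0.0633 × 5.4734% + 0.5220 × 4.8161% = 5.6174%.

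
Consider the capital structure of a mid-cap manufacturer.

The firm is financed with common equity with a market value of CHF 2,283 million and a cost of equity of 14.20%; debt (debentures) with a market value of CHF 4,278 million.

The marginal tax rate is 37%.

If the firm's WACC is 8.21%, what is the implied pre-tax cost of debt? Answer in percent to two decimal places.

7.96%

Total capital V = 2283 + 4278 = 6561.
Equity weight = 2283/6561 = 0.3480.
Debentures weight = 4278/6561 = 0.6520.
Equity contribution = 0.3480 × 14.2% = 4.9411%.
Remaining for debt = 8.21% − 4.9411% = 3.2689%.
Rd × (1 − 37%) × 0.6520 = 3.2689%  ⇒  Rd = 7.9577%.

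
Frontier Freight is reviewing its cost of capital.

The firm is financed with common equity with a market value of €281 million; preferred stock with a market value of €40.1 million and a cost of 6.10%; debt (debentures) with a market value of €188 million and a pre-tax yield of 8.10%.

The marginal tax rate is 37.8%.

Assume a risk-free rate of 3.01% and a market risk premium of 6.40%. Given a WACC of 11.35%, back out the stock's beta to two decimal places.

Total capital V = 281 + 40.1 + 188 = 509.1.
Equity weight = 281/509.1 = 0.5520.
Preferred weight = 40.1/509.1 = 0.0788.
Debentures weight = 188/509.1 = 0.3693.
Debt contribution = 0.3693 × 8.1% × (1 − 37.8%) = 1.8605%.
Preferred contribution = 0.0788 × 6.1% = 0.4805%.
Required equity contribution = 11.35% − 2.3410% = 9.0090%  ⇒  Re = 16.3220%.
CAPM: 16.3220% = 3.01% + β × 6.4%  ⇒  β = 2.0800.

2.08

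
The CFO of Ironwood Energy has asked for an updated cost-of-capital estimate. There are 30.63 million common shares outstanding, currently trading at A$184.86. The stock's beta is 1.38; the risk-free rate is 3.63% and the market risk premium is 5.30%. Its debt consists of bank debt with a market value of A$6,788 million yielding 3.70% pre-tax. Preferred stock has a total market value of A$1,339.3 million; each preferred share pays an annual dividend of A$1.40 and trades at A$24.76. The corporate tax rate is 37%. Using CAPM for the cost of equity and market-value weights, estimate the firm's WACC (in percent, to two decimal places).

6.19%

Cost of equity via CAPM: Re = 3.63% + 1.38 × 5.3% = 10.9440%.
Cost of preferred: Rp = 1.4 / 24.76 = 5.6543%.
Market value of equity E = 184.86 × 30.63m = 5662.2618m.
Total capital V = 5662.2618 + 1339.3 + 6788 = 13789.5618.
Equity: weight = 5662.2618/13789.5618 = 0.4106; cost = 10.944%.
Preferred: weight = 1339.3/13789.5618 = 0.0971; cost = 5.6543%.
Bank debt: weight = 6788/13789.5618 = 0.4923; after-tax cost = 3.7% × (1 − 37%) = 2.3310%.
WACC = 0.4106 × 10.9440% + 0.0971 × 5.6543% + 0.4923 × 2.3310% = 6.1904%.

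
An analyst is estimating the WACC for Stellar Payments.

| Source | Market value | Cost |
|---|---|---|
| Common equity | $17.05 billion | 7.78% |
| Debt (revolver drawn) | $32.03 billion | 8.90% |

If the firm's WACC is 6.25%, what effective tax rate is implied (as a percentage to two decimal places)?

Total capital V = 17.05 + 32.03 = 49.08.
Equity weight = 17.05/49.08 = 0.3474.
Revolver drawn weight = 32.03/49.08 = 0.6526.
Equity contribution = 0.3474 × 7.78% = 2.7027%.
Debt contribution must be 6.25% − 2.7027% = 3.5473%.
0.6526 × 8.9% × (1 − T) = 3.5473%  ⇒  (1 − T) = 0.6107.
T = 38.9263%.

38.93%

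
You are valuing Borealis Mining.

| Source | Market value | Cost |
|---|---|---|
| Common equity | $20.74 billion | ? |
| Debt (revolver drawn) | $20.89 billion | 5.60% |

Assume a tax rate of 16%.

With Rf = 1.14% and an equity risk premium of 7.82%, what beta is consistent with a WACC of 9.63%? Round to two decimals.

Total capital V = 20.74 + 20.89 = 41.63.
Equity weight = 20.74/41.63 = 0.4982.
Revolver drawn weight = 20.89/41.63 = 0.5018.
Debt contribution = 0.5018 × 5.6% × (1 − 16%) = 2.3605%.
Required equity contribution = 9.63% − 2.3605% = 7.2695%  ⇒  Re = 14.5916%.
CAPM: 14.5916% = 1.14% + β × 7.82%  ⇒  β = 1.7202.

1.72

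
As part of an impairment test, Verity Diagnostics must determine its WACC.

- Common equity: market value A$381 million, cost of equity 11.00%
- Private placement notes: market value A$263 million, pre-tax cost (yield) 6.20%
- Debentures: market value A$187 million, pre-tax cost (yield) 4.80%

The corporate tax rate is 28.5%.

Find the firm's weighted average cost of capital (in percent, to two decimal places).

Total capital V = 381 + 263 + 187 = 831.
Equity: weight = 381/831 = 0.4585; cost = 11%.
Private placement notes: weight = 263/831 = 0.3165; after-tax cost = 6.2% × (1 − 28.5%) = 4.4330%.
Debentures: weight = 187/831 = 0.2250; after-tax cost = 4.8% × (1 − 28.5%) = 3.4320%.
WACC = 0.4585 × 11.0000% + 0.3165 × 4.4330% + 0.2250 × 3.4320% = 7.2186%.

7.22%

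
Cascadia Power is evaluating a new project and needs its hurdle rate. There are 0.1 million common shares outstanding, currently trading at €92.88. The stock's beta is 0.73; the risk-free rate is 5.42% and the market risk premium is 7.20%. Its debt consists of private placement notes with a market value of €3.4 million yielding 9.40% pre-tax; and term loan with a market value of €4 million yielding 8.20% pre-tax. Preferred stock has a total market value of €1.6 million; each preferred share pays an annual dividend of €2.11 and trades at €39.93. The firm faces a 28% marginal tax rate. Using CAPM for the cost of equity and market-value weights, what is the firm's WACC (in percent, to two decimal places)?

8.43%

Cost of equity via CAPM: Re = 5.42% + 0.73 × 7.2% = 10.6760%.
Cost of preferred: Rp = 2.11 / 39.93 = 5.2842%.
Market value of equity E = 92.88 × 0.1m = 9.288m.
Total capital V = 9.288 + 1.6 + 3.4 + 4 = 18.288.
Equity: weight = 9.288/18.288 = 0.5079; cost = 10.676%.
Preferred: weight = 1.6/18.288 = 0.0875; cost = 5.2842%.
Private placement notes: weight = 3.4/18.288 = 0.1859; after-tax cost = 9.4% × (1 − 28%) = 6.7680%.
Term loan: weight = 4/18.288 = 0.2187; after-tax cost = 8.2% × (1 − 28%) = 5.9040%.
WACC = 0.5079 × 10.6760% + 0.0875 × 5.2842% + 0.1859 × 6.7680% + 0.2187 × 5.9040% = 8.4340%.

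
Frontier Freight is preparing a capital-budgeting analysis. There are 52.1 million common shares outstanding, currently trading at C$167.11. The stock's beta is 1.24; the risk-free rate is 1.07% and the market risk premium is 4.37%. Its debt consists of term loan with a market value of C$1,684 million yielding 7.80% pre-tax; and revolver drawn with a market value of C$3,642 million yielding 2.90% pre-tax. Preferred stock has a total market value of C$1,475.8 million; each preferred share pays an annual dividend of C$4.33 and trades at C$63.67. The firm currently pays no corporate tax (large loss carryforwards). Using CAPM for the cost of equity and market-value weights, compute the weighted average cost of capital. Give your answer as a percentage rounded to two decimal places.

Cost of equity via CAPM: Re = 1.07% + 1.24 × 4.37% = 6.4888%.
Cost of preferred: Rp = 4.33 / 63.67 = 6.8007%.
Market value of equity E = 167.11 × 52.1m = 8706.431m.
Total capital V = 8706.431 + 1475.8 + 1684 + 3642 = 15508.231.
Equity: weight = 8706.431/15508.231 = 0.5614; cost = 6.4888%.
Preferred: weight = 1475.8/15508.231 = 0.0952; cost = 6.8007%.
Term loan: weight = 1684/15508.231 = 0.1086; after-tax cost = 7.8% × (1 − 0%) = 7.8000%.
Revolver drawn: weight = 3642/15508.231 = 0.2348; after-tax cost = 2.9% × (1 − 0%) = 2.9000%.
WACC = 0.5614 × 6.4888% + 0.0952 × 6.8007% + 0.1086 × 7.8000% + 0.2348 × 2.9000% = 5.8181%.

5.82%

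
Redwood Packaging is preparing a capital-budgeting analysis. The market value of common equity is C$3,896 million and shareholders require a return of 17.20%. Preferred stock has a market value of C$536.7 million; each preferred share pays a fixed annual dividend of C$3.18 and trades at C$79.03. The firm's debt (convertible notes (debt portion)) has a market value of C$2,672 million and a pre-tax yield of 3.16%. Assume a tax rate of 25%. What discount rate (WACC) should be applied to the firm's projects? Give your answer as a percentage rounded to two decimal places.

Cost of preferred: Rp = 3.18 / 79.03 = 4.0238%.
Total capital V = 3896 + 536.7 + 2672 = 7104.7.
Equity: weight = 3896/7104.7 = 0.5484; cost = 17.2%.
Preferred: weight = 536.7/7104.7 = 0.0755; cost = 4.0238%.
Convertible notes (debt portion): weight = 2672/7104.7 = 0.3761; after-tax cost = 3.16% × (1 − 25%) = 2.3700%.
WACC = 0.5484 × 17.2000% + 0.0755 × 4.0238% + 0.3761 × 2.3700% = 10.6272%.

10.63%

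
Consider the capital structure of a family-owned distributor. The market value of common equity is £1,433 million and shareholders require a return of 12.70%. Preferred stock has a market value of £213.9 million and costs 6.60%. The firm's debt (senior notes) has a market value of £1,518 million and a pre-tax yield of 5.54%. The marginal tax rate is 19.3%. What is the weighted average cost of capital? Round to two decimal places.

8.34%

Total capital V = 1433 + 213.9 + 1518 = 3164.9.
Equity: weight = 1433/3164.9 = 0.4528; cost = 12.7%.
Preferred: weight = 213.9/3164.9 = 0.0676; cost = 6.6%.
Senior notes: weight = 1518/3164.9 = 0.4796; after-tax cost = 5.54% × (1 − 19.3%) = 4.4708%.
WACC = 0.4528 × 12.7000% + 0.0676 × 6.6000% + 0.4796 × 4.4708% = 8.3407%.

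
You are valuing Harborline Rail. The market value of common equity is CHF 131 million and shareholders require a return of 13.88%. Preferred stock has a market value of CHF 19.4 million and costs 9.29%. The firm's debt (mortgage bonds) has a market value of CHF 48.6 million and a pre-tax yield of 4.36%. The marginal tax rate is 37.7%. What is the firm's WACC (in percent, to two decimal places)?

10.71%

Total capital V = 131 + 19.4 + 48.6 = 199.
Equity: weight = 131/199 = 0.6583; cost = 13.88%.
Preferred: weight = 19.4/199 = 0.0975; cost = 9.29%.
Mortgage bonds: weight = 48.6/199 = 0.2442; after-tax cost = 4.36% × (1 − 37.7%) = 2.7163%.
WACC = 0.6583 × 13.8800% + 0.0975 × 9.2900% + 0.2442 × 2.7163% = 10.7061%.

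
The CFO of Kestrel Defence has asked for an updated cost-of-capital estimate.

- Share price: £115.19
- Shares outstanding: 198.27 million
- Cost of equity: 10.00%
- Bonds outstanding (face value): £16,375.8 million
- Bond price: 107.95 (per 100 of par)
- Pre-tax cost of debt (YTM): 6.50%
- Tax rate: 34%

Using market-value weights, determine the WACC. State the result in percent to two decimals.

Market value of equity E = 115.19 × 198.27m = 22838.7213m. Market value of debt D = 16375.8m × 107.95/100 = 17677.6761m.
Total capital V = 22838.7213 + 17677.6761 = 40516.3974.
Equity: weight = 22838.7213/40516.3974 = 0.5637; cost = 10%.
Bonds outstanding: weight = 17677.6761/40516.3974 = 0.4363; after-tax cost = 6.5% × (1 − 34%) = 4.2900%.
WACC = 0.5637 × 10.0000% + 0.4363 × 4.2900% = 7.5087%.

7.51%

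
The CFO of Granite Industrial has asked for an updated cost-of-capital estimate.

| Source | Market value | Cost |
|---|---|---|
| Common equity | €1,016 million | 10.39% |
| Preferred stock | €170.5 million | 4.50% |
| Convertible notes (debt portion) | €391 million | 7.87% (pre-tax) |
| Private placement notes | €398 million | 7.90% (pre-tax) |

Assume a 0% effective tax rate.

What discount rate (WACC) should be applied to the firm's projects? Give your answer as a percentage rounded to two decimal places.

8.88%

Total capital V = 1016 + 170.5 + 391 + 398 = 1975.5.
Equity: weight = 1016/1975.5 = 0.5143; cost = 10.39%.
Preferred: weight = 170.5/1975.5 = 0.0863; cost = 4.5%.
Convertible notes (debt portion): weight = 391/1975.5 = 0.1979; after-tax cost = 7.87% × (1 − 0%) = 7.8700%.
Private placement notes: weight = 398/1975.5 = 0.2015; after-tax cost = 7.9% × (1 − 0%) = 7.9000%.
WACC = 0.5143 × 10.3900% + 0.0863 × 4.5000% + 0.1979 × 7.8700% + 0.2015 × 7.9000% = 8.8812%.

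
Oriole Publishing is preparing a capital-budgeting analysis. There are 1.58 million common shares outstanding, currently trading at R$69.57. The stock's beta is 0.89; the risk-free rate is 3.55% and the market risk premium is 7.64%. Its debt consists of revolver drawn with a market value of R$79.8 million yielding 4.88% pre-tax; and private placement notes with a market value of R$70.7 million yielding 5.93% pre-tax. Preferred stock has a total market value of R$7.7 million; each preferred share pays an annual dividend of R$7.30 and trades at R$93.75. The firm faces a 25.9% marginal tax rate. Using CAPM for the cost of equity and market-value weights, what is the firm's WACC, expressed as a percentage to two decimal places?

Cost of equity via CAPM: Re = 3.55% + 0.89 × 7.64% = 10.3496%.
Cost of preferred: Rp = 7.3 / 93.75 = 7.7867%.
Market value of equity E = 69.57 × 1.58m = 109.9206m.
Total capital V = 109.9206 + 7.7 + 79.8 + 70.7 = 268.1206.
Equity: weight = 109.9206/268.1206 = 0.4100; cost = 10.3496%.
Preferred: weight = 7.7/268.1206 = 0.0287; cost = 7.7867%.
Revolver drawn: weight = 79.8/268.1206 = 0.2976; after-tax cost = 4.88% × (1 − 25.9%) = 3.6161%.
Private placement notes: weight = 70.7/268.1206 = 0.2637; after-tax cost = 5.93% × (1 − 25.9%) = 4.3941%.
WACC = 0.4100 × 10.3496% + 0.0287 × 7.7867% + 0.2976 × 3.6161% + 0.2637 × 4.3941% = 6.7015%.

6.70%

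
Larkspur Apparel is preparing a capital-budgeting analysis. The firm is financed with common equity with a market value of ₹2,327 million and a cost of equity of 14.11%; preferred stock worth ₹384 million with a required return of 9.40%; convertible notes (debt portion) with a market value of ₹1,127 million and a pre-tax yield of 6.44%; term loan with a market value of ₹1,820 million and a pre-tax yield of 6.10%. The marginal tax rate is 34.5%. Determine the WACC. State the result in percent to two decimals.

8.57%

Total capital V = 2327 + 384 + 1127 + 1820 = 5658.
Equity: weight = 2327/5658 = 0.4113; cost = 14.11%.
Preferred: weight = 384/5658 = 0.0679; cost = 9.4%.
Convertible notes (debt portion): weight = 1127/5658 = 0.1992; after-tax cost = 6.44% × (1 − 34.5%) = 4.2182%.
Term loan: weight = 1820/5658 = 0.3217; after-tax cost = 6.1% × (1 − 34.5%) = 3.9955%.
WACC = 0.4113 × 14.1100% + 0.0679 × 9.4000% + 0.1992 × 4.2182% + 0.3217 × 3.9955% = 8.5665%.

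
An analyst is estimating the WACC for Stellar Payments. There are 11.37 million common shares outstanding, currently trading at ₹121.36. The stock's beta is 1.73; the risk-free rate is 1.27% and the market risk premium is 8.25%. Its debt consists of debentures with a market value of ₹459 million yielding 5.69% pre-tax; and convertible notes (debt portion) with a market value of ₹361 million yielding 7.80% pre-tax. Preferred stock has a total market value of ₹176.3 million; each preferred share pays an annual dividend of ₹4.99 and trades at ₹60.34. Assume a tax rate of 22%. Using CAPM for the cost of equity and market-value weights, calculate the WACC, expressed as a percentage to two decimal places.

11.42%

Cost of equity via CAPM: Re = 1.27% + 1.73 × 8.25% = 15.5425%.
Cost of preferred: Rp = 4.99 / 60.34 = 8.2698%.
Market value of equity E = 121.36 × 11.37m = 1379.8632m.
Total capital V = 1379.8632 + 176.3 + 459 + 361 = 2376.1632.
Equity: weight = 1379.8632/2376.1632 = 0.5807; cost = 15.5425%.
Preferred: weight = 176.3/2376.1632 = 0.0742; cost = 8.2698%.
Debentures: weight = 459/2376.1632 = 0.1932; after-tax cost = 5.69% × (1 − 22%) = 4.4382%.
Convertible notes (debt portion): weight = 361/2376.1632 = 0.1519; after-tax cost = 7.8% × (1 − 22%) = 6.0840%.
WACC = 0.5807 × 15.5425% + 0.0742 × 8.2698% + 0.1932 × 4.4382% + 0.1519 × 6.0840% = 11.4209%.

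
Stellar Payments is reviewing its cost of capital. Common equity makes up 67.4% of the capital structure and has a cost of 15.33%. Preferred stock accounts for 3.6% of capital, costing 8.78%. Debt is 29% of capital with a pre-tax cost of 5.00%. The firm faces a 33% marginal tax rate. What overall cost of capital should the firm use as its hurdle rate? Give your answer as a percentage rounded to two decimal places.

After-tax cost of debt = 5% × (1 − 33%) = 3.3500%.
WACC = 0.674 × 15.3300% + 0.036 × 8.7800% + 0.290 × 3.3500% = 11.6200%.

11.62%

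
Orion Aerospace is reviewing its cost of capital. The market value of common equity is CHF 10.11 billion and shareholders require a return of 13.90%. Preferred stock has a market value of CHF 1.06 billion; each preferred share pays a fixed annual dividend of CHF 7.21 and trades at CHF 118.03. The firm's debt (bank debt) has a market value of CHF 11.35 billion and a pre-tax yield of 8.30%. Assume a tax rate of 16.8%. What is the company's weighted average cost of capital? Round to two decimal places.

10.01%

Cost of preferred: Rp = 7.21 / 118.03 = 6.1086%.
Total capital V = 10.11 + 1.06 + 11.35 = 22.52.
Equity: weight = 10.11/22.52 = 0.4489; cost = 13.9%.
Preferred: weight = 1.06/22.52 = 0.0471; cost = 6.1086%.
Bank debt: weight = 11.35/22.52 = 0.5040; after-tax cost = 8.3% × (1 − 16.8%) = 6.9056%.
WACC = 0.4489 × 13.9000% + 0.0471 × 6.1086% + 0.5040 × 6.9056% = 10.0081%.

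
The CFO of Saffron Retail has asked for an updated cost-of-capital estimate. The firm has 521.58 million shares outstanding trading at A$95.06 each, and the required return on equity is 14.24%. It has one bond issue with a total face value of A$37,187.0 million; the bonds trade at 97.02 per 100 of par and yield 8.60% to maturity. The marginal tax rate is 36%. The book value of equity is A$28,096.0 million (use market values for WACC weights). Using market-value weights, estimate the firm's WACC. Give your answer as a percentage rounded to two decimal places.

Market value of equity E = 95.06 × 521.58m = 49581.3948m. Market value of debt D = 37187m × 97.02/100 = 36078.8274m.
Total capital V = 49581.3948 + 36078.8274 = 85660.2222.
Equity: weight = 49581.3948/85660.2222 = 0.5788; cost = 14.24%.
Bonds outstanding: weight = 36078.8274/85660.2222 = 0.4212; after-tax cost = 8.6% × (1 − 36%) = 5.5040%.
WACC = 0.5788 × 14.2400% + 0.4212 × 5.5040% = 10.5605%.

10.56%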